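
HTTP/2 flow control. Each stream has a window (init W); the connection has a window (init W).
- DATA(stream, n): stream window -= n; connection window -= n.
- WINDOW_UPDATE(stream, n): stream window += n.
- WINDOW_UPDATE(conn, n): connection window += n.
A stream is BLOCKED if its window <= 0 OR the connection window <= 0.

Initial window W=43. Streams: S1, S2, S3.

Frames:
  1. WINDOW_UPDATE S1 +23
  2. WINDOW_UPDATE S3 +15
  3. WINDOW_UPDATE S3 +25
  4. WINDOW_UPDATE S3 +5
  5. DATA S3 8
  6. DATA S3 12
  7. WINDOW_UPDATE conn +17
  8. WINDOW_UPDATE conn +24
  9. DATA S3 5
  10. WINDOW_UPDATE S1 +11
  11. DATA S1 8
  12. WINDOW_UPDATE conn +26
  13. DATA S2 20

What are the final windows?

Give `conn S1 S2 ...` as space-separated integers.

Answer: 57 69 23 63

Derivation:
Op 1: conn=43 S1=66 S2=43 S3=43 blocked=[]
Op 2: conn=43 S1=66 S2=43 S3=58 blocked=[]
Op 3: conn=43 S1=66 S2=43 S3=83 blocked=[]
Op 4: conn=43 S1=66 S2=43 S3=88 blocked=[]
Op 5: conn=35 S1=66 S2=43 S3=80 blocked=[]
Op 6: conn=23 S1=66 S2=43 S3=68 blocked=[]
Op 7: conn=40 S1=66 S2=43 S3=68 blocked=[]
Op 8: conn=64 S1=66 S2=43 S3=68 blocked=[]
Op 9: conn=59 S1=66 S2=43 S3=63 blocked=[]
Op 10: conn=59 S1=77 S2=43 S3=63 blocked=[]
Op 11: conn=51 S1=69 S2=43 S3=63 blocked=[]
Op 12: conn=77 S1=69 S2=43 S3=63 blocked=[]
Op 13: conn=57 S1=69 S2=23 S3=63 blocked=[]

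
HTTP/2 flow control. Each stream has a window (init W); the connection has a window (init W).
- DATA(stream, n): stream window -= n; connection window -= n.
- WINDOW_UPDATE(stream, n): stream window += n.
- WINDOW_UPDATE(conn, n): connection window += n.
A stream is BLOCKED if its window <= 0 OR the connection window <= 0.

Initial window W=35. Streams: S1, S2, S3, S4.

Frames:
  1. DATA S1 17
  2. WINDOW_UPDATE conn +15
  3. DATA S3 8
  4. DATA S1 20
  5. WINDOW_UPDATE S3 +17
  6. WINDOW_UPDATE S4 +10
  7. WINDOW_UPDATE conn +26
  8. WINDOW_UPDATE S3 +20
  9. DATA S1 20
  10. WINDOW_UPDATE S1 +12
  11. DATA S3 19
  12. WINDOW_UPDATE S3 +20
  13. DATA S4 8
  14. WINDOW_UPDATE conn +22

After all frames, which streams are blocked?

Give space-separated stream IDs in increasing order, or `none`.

Answer: S1

Derivation:
Op 1: conn=18 S1=18 S2=35 S3=35 S4=35 blocked=[]
Op 2: conn=33 S1=18 S2=35 S3=35 S4=35 blocked=[]
Op 3: conn=25 S1=18 S2=35 S3=27 S4=35 blocked=[]
Op 4: conn=5 S1=-2 S2=35 S3=27 S4=35 blocked=[1]
Op 5: conn=5 S1=-2 S2=35 S3=44 S4=35 blocked=[1]
Op 6: conn=5 S1=-2 S2=35 S3=44 S4=45 blocked=[1]
Op 7: conn=31 S1=-2 S2=35 S3=44 S4=45 blocked=[1]
Op 8: conn=31 S1=-2 S2=35 S3=64 S4=45 blocked=[1]
Op 9: conn=11 S1=-22 S2=35 S3=64 S4=45 blocked=[1]
Op 10: conn=11 S1=-10 S2=35 S3=64 S4=45 blocked=[1]
Op 11: conn=-8 S1=-10 S2=35 S3=45 S4=45 blocked=[1, 2, 3, 4]
Op 12: conn=-8 S1=-10 S2=35 S3=65 S4=45 blocked=[1, 2, 3, 4]
Op 13: conn=-16 S1=-10 S2=35 S3=65 S4=37 blocked=[1, 2, 3, 4]
Op 14: conn=6 S1=-10 S2=35 S3=65 S4=37 blocked=[1]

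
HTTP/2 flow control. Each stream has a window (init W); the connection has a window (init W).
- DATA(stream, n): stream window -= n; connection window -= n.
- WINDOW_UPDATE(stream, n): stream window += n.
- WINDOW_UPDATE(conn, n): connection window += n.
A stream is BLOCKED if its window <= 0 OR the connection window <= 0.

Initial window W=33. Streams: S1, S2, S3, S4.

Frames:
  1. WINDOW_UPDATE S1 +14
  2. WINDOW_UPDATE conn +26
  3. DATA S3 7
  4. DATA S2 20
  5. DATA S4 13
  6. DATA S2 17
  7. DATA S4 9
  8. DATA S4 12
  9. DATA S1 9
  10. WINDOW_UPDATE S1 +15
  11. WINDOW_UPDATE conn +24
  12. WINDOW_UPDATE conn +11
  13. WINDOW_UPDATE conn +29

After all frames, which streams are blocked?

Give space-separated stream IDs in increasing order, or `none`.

Answer: S2 S4

Derivation:
Op 1: conn=33 S1=47 S2=33 S3=33 S4=33 blocked=[]
Op 2: conn=59 S1=47 S2=33 S3=33 S4=33 blocked=[]
Op 3: conn=52 S1=47 S2=33 S3=26 S4=33 blocked=[]
Op 4: conn=32 S1=47 S2=13 S3=26 S4=33 blocked=[]
Op 5: conn=19 S1=47 S2=13 S3=26 S4=20 blocked=[]
Op 6: conn=2 S1=47 S2=-4 S3=26 S4=20 blocked=[2]
Op 7: conn=-7 S1=47 S2=-4 S3=26 S4=11 blocked=[1, 2, 3, 4]
Op 8: conn=-19 S1=47 S2=-4 S3=26 S4=-1 blocked=[1, 2, 3, 4]
Op 9: conn=-28 S1=38 S2=-4 S3=26 S4=-1 blocked=[1, 2, 3, 4]
Op 10: conn=-28 S1=53 S2=-4 S3=26 S4=-1 blocked=[1, 2, 3, 4]
Op 11: conn=-4 S1=53 S2=-4 S3=26 S4=-1 blocked=[1, 2, 3, 4]
Op 12: conn=7 S1=53 S2=-4 S3=26 S4=-1 blocked=[2, 4]
Op 13: conn=36 S1=53 S2=-4 S3=26 S4=-1 blocked=[2, 4]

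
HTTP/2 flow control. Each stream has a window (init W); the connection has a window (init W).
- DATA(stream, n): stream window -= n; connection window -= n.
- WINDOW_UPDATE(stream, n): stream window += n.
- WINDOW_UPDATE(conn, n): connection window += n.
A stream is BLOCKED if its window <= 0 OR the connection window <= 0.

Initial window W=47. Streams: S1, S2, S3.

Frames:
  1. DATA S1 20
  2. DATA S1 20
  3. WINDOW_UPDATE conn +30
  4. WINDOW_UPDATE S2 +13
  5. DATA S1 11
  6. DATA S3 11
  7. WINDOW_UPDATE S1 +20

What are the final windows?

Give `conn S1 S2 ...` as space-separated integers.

Op 1: conn=27 S1=27 S2=47 S3=47 blocked=[]
Op 2: conn=7 S1=7 S2=47 S3=47 blocked=[]
Op 3: conn=37 S1=7 S2=47 S3=47 blocked=[]
Op 4: conn=37 S1=7 S2=60 S3=47 blocked=[]
Op 5: conn=26 S1=-4 S2=60 S3=47 blocked=[1]
Op 6: conn=15 S1=-4 S2=60 S3=36 blocked=[1]
Op 7: conn=15 S1=16 S2=60 S3=36 blocked=[]

Answer: 15 16 60 36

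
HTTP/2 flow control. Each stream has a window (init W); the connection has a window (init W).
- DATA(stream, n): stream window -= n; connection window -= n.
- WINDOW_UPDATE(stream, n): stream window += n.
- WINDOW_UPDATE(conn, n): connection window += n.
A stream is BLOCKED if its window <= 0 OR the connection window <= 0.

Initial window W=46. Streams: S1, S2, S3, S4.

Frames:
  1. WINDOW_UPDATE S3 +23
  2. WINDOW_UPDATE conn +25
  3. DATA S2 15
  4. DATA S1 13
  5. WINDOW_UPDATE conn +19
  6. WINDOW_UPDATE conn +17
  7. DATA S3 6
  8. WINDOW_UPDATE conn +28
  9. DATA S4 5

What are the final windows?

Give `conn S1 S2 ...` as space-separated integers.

Answer: 96 33 31 63 41

Derivation:
Op 1: conn=46 S1=46 S2=46 S3=69 S4=46 blocked=[]
Op 2: conn=71 S1=46 S2=46 S3=69 S4=46 blocked=[]
Op 3: conn=56 S1=46 S2=31 S3=69 S4=46 blocked=[]
Op 4: conn=43 S1=33 S2=31 S3=69 S4=46 blocked=[]
Op 5: conn=62 S1=33 S2=31 S3=69 S4=46 blocked=[]
Op 6: conn=79 S1=33 S2=31 S3=69 S4=46 blocked=[]
Op 7: conn=73 S1=33 S2=31 S3=63 S4=46 blocked=[]
Op 8: conn=101 S1=33 S2=31 S3=63 S4=46 blocked=[]
Op 9: conn=96 S1=33 S2=31 S3=63 S4=41 blocked=[]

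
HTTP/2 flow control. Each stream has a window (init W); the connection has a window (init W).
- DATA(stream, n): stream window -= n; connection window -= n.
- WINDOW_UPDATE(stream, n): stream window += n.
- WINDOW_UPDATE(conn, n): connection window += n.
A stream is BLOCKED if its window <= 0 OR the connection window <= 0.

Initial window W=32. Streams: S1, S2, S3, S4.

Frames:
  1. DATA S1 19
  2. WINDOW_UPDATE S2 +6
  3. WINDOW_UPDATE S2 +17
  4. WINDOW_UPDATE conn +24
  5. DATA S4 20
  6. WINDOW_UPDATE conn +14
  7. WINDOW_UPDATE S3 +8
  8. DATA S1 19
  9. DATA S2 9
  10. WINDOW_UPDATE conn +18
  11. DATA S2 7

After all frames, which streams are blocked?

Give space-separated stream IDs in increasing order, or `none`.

Answer: S1

Derivation:
Op 1: conn=13 S1=13 S2=32 S3=32 S4=32 blocked=[]
Op 2: conn=13 S1=13 S2=38 S3=32 S4=32 blocked=[]
Op 3: conn=13 S1=13 S2=55 S3=32 S4=32 blocked=[]
Op 4: conn=37 S1=13 S2=55 S3=32 S4=32 blocked=[]
Op 5: conn=17 S1=13 S2=55 S3=32 S4=12 blocked=[]
Op 6: conn=31 S1=13 S2=55 S3=32 S4=12 blocked=[]
Op 7: conn=31 S1=13 S2=55 S3=40 S4=12 blocked=[]
Op 8: conn=12 S1=-6 S2=55 S3=40 S4=12 blocked=[1]
Op 9: conn=3 S1=-6 S2=46 S3=40 S4=12 blocked=[1]
Op 10: conn=21 S1=-6 S2=46 S3=40 S4=12 blocked=[1]
Op 11: conn=14 S1=-6 S2=39 S3=40 S4=12 blocked=[1]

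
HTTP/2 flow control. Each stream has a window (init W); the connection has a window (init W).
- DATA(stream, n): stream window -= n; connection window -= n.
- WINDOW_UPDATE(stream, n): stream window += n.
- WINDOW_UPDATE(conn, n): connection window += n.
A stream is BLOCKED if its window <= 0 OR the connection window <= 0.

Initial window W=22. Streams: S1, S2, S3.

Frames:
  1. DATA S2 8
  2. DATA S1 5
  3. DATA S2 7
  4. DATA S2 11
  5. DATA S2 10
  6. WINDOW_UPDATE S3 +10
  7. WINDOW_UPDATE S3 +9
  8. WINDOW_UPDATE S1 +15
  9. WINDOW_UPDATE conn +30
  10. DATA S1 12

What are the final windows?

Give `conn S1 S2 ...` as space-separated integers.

Op 1: conn=14 S1=22 S2=14 S3=22 blocked=[]
Op 2: conn=9 S1=17 S2=14 S3=22 blocked=[]
Op 3: conn=2 S1=17 S2=7 S3=22 blocked=[]
Op 4: conn=-9 S1=17 S2=-4 S3=22 blocked=[1, 2, 3]
Op 5: conn=-19 S1=17 S2=-14 S3=22 blocked=[1, 2, 3]
Op 6: conn=-19 S1=17 S2=-14 S3=32 blocked=[1, 2, 3]
Op 7: conn=-19 S1=17 S2=-14 S3=41 blocked=[1, 2, 3]
Op 8: conn=-19 S1=32 S2=-14 S3=41 blocked=[1, 2, 3]
Op 9: conn=11 S1=32 S2=-14 S3=41 blocked=[2]
Op 10: conn=-1 S1=20 S2=-14 S3=41 blocked=[1, 2, 3]

Answer: -1 20 -14 41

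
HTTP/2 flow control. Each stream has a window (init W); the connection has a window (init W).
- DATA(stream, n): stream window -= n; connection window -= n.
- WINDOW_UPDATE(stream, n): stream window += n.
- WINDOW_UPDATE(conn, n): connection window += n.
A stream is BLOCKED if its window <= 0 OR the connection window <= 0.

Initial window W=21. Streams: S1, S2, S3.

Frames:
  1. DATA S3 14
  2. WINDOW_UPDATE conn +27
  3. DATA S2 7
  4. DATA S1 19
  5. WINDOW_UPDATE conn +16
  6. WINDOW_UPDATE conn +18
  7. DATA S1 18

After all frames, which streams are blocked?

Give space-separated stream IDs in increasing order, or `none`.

Answer: S1

Derivation:
Op 1: conn=7 S1=21 S2=21 S3=7 blocked=[]
Op 2: conn=34 S1=21 S2=21 S3=7 blocked=[]
Op 3: conn=27 S1=21 S2=14 S3=7 blocked=[]
Op 4: conn=8 S1=2 S2=14 S3=7 blocked=[]
Op 5: conn=24 S1=2 S2=14 S3=7 blocked=[]
Op 6: conn=42 S1=2 S2=14 S3=7 blocked=[]
Op 7: conn=24 S1=-16 S2=14 S3=7 blocked=[1]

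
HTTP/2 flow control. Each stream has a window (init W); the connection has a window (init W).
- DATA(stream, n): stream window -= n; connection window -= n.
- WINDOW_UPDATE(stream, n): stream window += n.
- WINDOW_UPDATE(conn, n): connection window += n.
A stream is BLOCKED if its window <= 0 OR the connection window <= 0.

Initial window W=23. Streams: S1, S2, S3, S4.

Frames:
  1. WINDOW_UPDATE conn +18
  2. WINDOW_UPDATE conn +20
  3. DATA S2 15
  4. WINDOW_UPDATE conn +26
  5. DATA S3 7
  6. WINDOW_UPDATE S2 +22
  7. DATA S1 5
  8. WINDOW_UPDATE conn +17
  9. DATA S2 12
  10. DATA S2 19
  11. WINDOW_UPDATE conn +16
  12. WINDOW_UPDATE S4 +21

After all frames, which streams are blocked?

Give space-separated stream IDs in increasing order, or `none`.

Answer: S2

Derivation:
Op 1: conn=41 S1=23 S2=23 S3=23 S4=23 blocked=[]
Op 2: conn=61 S1=23 S2=23 S3=23 S4=23 blocked=[]
Op 3: conn=46 S1=23 S2=8 S3=23 S4=23 blocked=[]
Op 4: conn=72 S1=23 S2=8 S3=23 S4=23 blocked=[]
Op 5: conn=65 S1=23 S2=8 S3=16 S4=23 blocked=[]
Op 6: conn=65 S1=23 S2=30 S3=16 S4=23 blocked=[]
Op 7: conn=60 S1=18 S2=30 S3=16 S4=23 blocked=[]
Op 8: conn=77 S1=18 S2=30 S3=16 S4=23 blocked=[]
Op 9: conn=65 S1=18 S2=18 S3=16 S4=23 blocked=[]
Op 10: conn=46 S1=18 S2=-1 S3=16 S4=23 blocked=[2]
Op 11: conn=62 S1=18 S2=-1 S3=16 S4=23 blocked=[2]
Op 12: conn=62 S1=18 S2=-1 S3=16 S4=44 blocked=[2]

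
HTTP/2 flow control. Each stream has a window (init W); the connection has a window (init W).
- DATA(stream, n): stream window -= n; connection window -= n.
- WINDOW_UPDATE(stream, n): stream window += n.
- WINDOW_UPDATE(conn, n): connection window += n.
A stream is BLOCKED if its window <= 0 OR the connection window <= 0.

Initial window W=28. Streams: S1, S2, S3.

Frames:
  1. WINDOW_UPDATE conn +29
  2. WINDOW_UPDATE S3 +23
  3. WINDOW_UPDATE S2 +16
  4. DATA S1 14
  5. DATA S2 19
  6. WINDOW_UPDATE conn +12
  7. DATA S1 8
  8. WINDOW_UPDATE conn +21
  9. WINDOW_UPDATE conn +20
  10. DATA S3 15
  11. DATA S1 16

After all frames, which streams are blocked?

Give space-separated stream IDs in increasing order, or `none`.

Answer: S1

Derivation:
Op 1: conn=57 S1=28 S2=28 S3=28 blocked=[]
Op 2: conn=57 S1=28 S2=28 S3=51 blocked=[]
Op 3: conn=57 S1=28 S2=44 S3=51 blocked=[]
Op 4: conn=43 S1=14 S2=44 S3=51 blocked=[]
Op 5: conn=24 S1=14 S2=25 S3=51 blocked=[]
Op 6: conn=36 S1=14 S2=25 S3=51 blocked=[]
Op 7: conn=28 S1=6 S2=25 S3=51 blocked=[]
Op 8: conn=49 S1=6 S2=25 S3=51 blocked=[]
Op 9: conn=69 S1=6 S2=25 S3=51 blocked=[]
Op 10: conn=54 S1=6 S2=25 S3=36 blocked=[]
Op 11: conn=38 S1=-10 S2=25 S3=36 blocked=[1]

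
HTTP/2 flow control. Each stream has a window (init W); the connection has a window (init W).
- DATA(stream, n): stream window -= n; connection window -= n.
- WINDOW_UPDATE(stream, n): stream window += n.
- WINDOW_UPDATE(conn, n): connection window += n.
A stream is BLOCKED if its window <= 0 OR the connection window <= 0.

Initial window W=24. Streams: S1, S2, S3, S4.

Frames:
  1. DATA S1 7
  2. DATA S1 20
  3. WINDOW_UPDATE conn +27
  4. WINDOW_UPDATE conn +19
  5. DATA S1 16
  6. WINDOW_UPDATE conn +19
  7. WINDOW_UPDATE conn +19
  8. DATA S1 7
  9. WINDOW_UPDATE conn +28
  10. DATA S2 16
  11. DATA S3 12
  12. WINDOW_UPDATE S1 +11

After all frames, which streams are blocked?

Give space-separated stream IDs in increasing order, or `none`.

Answer: S1

Derivation:
Op 1: conn=17 S1=17 S2=24 S3=24 S4=24 blocked=[]
Op 2: conn=-3 S1=-3 S2=24 S3=24 S4=24 blocked=[1, 2, 3, 4]
Op 3: conn=24 S1=-3 S2=24 S3=24 S4=24 blocked=[1]
Op 4: conn=43 S1=-3 S2=24 S3=24 S4=24 blocked=[1]
Op 5: conn=27 S1=-19 S2=24 S3=24 S4=24 blocked=[1]
Op 6: conn=46 S1=-19 S2=24 S3=24 S4=24 blocked=[1]
Op 7: conn=65 S1=-19 S2=24 S3=24 S4=24 blocked=[1]
Op 8: conn=58 S1=-26 S2=24 S3=24 S4=24 blocked=[1]
Op 9: conn=86 S1=-26 S2=24 S3=24 S4=24 blocked=[1]
Op 10: conn=70 S1=-26 S2=8 S3=24 S4=24 blocked=[1]
Op 11: conn=58 S1=-26 S2=8 S3=12 S4=24 blocked=[1]
Op 12: conn=58 S1=-15 S2=8 S3=12 S4=24 blocked=[1]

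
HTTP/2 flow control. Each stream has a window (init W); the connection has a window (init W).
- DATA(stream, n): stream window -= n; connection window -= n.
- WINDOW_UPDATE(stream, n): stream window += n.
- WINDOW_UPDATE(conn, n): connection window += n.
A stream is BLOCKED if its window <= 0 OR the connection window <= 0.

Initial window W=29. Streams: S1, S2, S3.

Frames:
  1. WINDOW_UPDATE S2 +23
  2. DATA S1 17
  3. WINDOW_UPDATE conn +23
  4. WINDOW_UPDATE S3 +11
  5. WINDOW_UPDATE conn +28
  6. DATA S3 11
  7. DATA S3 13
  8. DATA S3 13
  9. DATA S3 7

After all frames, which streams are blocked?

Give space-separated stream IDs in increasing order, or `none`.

Answer: S3

Derivation:
Op 1: conn=29 S1=29 S2=52 S3=29 blocked=[]
Op 2: conn=12 S1=12 S2=52 S3=29 blocked=[]
Op 3: conn=35 S1=12 S2=52 S3=29 blocked=[]
Op 4: conn=35 S1=12 S2=52 S3=40 blocked=[]
Op 5: conn=63 S1=12 S2=52 S3=40 blocked=[]
Op 6: conn=52 S1=12 S2=52 S3=29 blocked=[]
Op 7: conn=39 S1=12 S2=52 S3=16 blocked=[]
Op 8: conn=26 S1=12 S2=52 S3=3 blocked=[]
Op 9: conn=19 S1=12 S2=52 S3=-4 blocked=[3]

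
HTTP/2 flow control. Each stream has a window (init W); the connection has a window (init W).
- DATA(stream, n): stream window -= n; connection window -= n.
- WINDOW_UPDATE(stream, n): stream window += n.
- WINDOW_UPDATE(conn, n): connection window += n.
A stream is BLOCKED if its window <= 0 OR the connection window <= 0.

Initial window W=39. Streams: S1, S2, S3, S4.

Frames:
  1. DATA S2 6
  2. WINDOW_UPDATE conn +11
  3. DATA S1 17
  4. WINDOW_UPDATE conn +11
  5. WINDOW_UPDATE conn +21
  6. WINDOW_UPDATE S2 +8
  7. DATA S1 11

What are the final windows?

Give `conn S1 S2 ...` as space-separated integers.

Op 1: conn=33 S1=39 S2=33 S3=39 S4=39 blocked=[]
Op 2: conn=44 S1=39 S2=33 S3=39 S4=39 blocked=[]
Op 3: conn=27 S1=22 S2=33 S3=39 S4=39 blocked=[]
Op 4: conn=38 S1=22 S2=33 S3=39 S4=39 blocked=[]
Op 5: conn=59 S1=22 S2=33 S3=39 S4=39 blocked=[]
Op 6: conn=59 S1=22 S2=41 S3=39 S4=39 blocked=[]
Op 7: conn=48 S1=11 S2=41 S3=39 S4=39 blocked=[]

Answer: 48 11 41 39 39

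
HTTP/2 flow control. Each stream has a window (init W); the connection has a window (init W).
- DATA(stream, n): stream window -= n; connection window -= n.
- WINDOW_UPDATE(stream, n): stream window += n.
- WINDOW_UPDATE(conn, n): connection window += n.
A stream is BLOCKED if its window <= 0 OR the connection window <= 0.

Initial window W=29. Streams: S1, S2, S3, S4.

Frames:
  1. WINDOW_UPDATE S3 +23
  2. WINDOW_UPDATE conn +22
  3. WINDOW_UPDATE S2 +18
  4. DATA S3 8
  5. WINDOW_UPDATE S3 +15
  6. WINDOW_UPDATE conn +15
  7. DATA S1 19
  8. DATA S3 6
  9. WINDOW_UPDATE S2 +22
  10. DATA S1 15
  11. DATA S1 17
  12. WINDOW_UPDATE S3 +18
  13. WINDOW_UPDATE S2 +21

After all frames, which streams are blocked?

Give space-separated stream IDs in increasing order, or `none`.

Op 1: conn=29 S1=29 S2=29 S3=52 S4=29 blocked=[]
Op 2: conn=51 S1=29 S2=29 S3=52 S4=29 blocked=[]
Op 3: conn=51 S1=29 S2=47 S3=52 S4=29 blocked=[]
Op 4: conn=43 S1=29 S2=47 S3=44 S4=29 blocked=[]
Op 5: conn=43 S1=29 S2=47 S3=59 S4=29 blocked=[]
Op 6: conn=58 S1=29 S2=47 S3=59 S4=29 blocked=[]
Op 7: conn=39 S1=10 S2=47 S3=59 S4=29 blocked=[]
Op 8: conn=33 S1=10 S2=47 S3=53 S4=29 blocked=[]
Op 9: conn=33 S1=10 S2=69 S3=53 S4=29 blocked=[]
Op 10: conn=18 S1=-5 S2=69 S3=53 S4=29 blocked=[1]
Op 11: conn=1 S1=-22 S2=69 S3=53 S4=29 blocked=[1]
Op 12: conn=1 S1=-22 S2=69 S3=71 S4=29 blocked=[1]
Op 13: conn=1 S1=-22 S2=90 S3=71 S4=29 blocked=[1]

Answer: S1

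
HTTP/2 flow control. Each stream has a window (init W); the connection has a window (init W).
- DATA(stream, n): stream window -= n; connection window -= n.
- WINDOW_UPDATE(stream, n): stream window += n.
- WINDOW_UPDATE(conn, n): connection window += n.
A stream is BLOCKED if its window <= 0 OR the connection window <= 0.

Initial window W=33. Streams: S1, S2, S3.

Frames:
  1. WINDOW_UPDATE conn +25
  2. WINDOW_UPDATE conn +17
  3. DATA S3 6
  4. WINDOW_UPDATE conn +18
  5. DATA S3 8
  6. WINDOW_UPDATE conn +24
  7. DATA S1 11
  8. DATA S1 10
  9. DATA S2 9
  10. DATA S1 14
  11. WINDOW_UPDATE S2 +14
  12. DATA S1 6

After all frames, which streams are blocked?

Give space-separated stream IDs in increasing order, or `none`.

Answer: S1

Derivation:
Op 1: conn=58 S1=33 S2=33 S3=33 blocked=[]
Op 2: conn=75 S1=33 S2=33 S3=33 blocked=[]
Op 3: conn=69 S1=33 S2=33 S3=27 blocked=[]
Op 4: conn=87 S1=33 S2=33 S3=27 blocked=[]
Op 5: conn=79 S1=33 S2=33 S3=19 blocked=[]
Op 6: conn=103 S1=33 S2=33 S3=19 blocked=[]
Op 7: conn=92 S1=22 S2=33 S3=19 blocked=[]
Op 8: conn=82 S1=12 S2=33 S3=19 blocked=[]
Op 9: conn=73 S1=12 S2=24 S3=19 blocked=[]
Op 10: conn=59 S1=-2 S2=24 S3=19 blocked=[1]
Op 11: conn=59 S1=-2 S2=38 S3=19 blocked=[1]
Op 12: conn=53 S1=-8 S2=38 S3=19 blocked=[1]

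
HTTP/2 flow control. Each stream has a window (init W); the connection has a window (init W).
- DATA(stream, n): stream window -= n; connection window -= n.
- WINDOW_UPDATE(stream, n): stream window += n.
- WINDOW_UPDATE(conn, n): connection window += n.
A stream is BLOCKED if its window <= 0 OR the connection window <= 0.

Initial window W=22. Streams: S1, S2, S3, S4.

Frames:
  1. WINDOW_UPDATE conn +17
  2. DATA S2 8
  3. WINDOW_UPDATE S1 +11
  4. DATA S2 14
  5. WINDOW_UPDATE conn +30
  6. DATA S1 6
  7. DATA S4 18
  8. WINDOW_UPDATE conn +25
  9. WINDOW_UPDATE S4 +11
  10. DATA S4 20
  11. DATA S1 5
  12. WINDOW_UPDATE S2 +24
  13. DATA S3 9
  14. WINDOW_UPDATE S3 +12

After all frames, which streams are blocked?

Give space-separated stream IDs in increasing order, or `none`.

Op 1: conn=39 S1=22 S2=22 S3=22 S4=22 blocked=[]
Op 2: conn=31 S1=22 S2=14 S3=22 S4=22 blocked=[]
Op 3: conn=31 S1=33 S2=14 S3=22 S4=22 blocked=[]
Op 4: conn=17 S1=33 S2=0 S3=22 S4=22 blocked=[2]
Op 5: conn=47 S1=33 S2=0 S3=22 S4=22 blocked=[2]
Op 6: conn=41 S1=27 S2=0 S3=22 S4=22 blocked=[2]
Op 7: conn=23 S1=27 S2=0 S3=22 S4=4 blocked=[2]
Op 8: conn=48 S1=27 S2=0 S3=22 S4=4 blocked=[2]
Op 9: conn=48 S1=27 S2=0 S3=22 S4=15 blocked=[2]
Op 10: conn=28 S1=27 S2=0 S3=22 S4=-5 blocked=[2, 4]
Op 11: conn=23 S1=22 S2=0 S3=22 S4=-5 blocked=[2, 4]
Op 12: conn=23 S1=22 S2=24 S3=22 S4=-5 blocked=[4]
Op 13: conn=14 S1=22 S2=24 S3=13 S4=-5 blocked=[4]
Op 14: conn=14 S1=22 S2=24 S3=25 S4=-5 blocked=[4]

Answer: S4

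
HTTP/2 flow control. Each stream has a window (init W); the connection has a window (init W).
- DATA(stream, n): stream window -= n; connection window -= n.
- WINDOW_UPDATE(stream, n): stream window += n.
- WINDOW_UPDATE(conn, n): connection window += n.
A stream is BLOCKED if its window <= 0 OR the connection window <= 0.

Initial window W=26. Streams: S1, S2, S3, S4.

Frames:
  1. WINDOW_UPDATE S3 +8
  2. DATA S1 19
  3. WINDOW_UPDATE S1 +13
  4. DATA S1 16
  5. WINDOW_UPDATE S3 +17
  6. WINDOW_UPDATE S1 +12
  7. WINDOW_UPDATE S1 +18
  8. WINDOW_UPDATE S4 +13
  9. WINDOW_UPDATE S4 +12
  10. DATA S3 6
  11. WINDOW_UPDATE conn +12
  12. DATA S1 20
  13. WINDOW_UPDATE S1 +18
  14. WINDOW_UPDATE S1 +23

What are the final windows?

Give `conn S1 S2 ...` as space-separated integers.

Op 1: conn=26 S1=26 S2=26 S3=34 S4=26 blocked=[]
Op 2: conn=7 S1=7 S2=26 S3=34 S4=26 blocked=[]
Op 3: conn=7 S1=20 S2=26 S3=34 S4=26 blocked=[]
Op 4: conn=-9 S1=4 S2=26 S3=34 S4=26 blocked=[1, 2, 3, 4]
Op 5: conn=-9 S1=4 S2=26 S3=51 S4=26 blocked=[1, 2, 3, 4]
Op 6: conn=-9 S1=16 S2=26 S3=51 S4=26 blocked=[1, 2, 3, 4]
Op 7: conn=-9 S1=34 S2=26 S3=51 S4=26 blocked=[1, 2, 3, 4]
Op 8: conn=-9 S1=34 S2=26 S3=51 S4=39 blocked=[1, 2, 3, 4]
Op 9: conn=-9 S1=34 S2=26 S3=51 S4=51 blocked=[1, 2, 3, 4]
Op 10: conn=-15 S1=34 S2=26 S3=45 S4=51 blocked=[1, 2, 3, 4]
Op 11: conn=-3 S1=34 S2=26 S3=45 S4=51 blocked=[1, 2, 3, 4]
Op 12: conn=-23 S1=14 S2=26 S3=45 S4=51 blocked=[1, 2, 3, 4]
Op 13: conn=-23 S1=32 S2=26 S3=45 S4=51 blocked=[1, 2, 3, 4]
Op 14: conn=-23 S1=55 S2=26 S3=45 S4=51 blocked=[1, 2, 3, 4]

Answer: -23 55 26 45 51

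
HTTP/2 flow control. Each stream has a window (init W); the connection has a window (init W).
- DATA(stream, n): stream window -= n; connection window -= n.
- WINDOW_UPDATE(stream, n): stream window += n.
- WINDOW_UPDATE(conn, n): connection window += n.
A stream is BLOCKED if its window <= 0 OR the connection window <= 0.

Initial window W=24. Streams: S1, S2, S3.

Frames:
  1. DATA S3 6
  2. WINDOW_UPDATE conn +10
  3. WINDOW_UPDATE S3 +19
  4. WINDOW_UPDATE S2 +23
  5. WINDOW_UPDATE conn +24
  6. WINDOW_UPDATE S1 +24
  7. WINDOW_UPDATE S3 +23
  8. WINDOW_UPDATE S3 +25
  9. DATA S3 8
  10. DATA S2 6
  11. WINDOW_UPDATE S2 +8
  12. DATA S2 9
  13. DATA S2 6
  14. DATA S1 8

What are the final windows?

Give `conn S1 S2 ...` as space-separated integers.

Answer: 15 40 34 77

Derivation:
Op 1: conn=18 S1=24 S2=24 S3=18 blocked=[]
Op 2: conn=28 S1=24 S2=24 S3=18 blocked=[]
Op 3: conn=28 S1=24 S2=24 S3=37 blocked=[]
Op 4: conn=28 S1=24 S2=47 S3=37 blocked=[]
Op 5: conn=52 S1=24 S2=47 S3=37 blocked=[]
Op 6: conn=52 S1=48 S2=47 S3=37 blocked=[]
Op 7: conn=52 S1=48 S2=47 S3=60 blocked=[]
Op 8: conn=52 S1=48 S2=47 S3=85 blocked=[]
Op 9: conn=44 S1=48 S2=47 S3=77 blocked=[]
Op 10: conn=38 S1=48 S2=41 S3=77 blocked=[]
Op 11: conn=38 S1=48 S2=49 S3=77 blocked=[]
Op 12: conn=29 S1=48 S2=40 S3=77 blocked=[]
Op 13: conn=23 S1=48 S2=34 S3=77 blocked=[]
Op 14: conn=15 S1=40 S2=34 S3=77 blocked=[]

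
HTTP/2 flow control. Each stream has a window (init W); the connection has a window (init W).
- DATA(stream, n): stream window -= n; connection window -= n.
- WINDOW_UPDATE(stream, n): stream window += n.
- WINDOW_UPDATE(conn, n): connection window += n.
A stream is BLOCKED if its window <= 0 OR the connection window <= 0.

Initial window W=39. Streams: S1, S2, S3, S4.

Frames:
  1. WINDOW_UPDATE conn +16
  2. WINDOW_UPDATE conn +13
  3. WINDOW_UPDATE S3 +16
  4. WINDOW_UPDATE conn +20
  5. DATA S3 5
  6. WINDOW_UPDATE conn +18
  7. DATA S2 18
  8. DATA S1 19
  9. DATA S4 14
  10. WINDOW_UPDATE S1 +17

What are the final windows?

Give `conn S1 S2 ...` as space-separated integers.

Answer: 50 37 21 50 25

Derivation:
Op 1: conn=55 S1=39 S2=39 S3=39 S4=39 blocked=[]
Op 2: conn=68 S1=39 S2=39 S3=39 S4=39 blocked=[]
Op 3: conn=68 S1=39 S2=39 S3=55 S4=39 blocked=[]
Op 4: conn=88 S1=39 S2=39 S3=55 S4=39 blocked=[]
Op 5: conn=83 S1=39 S2=39 S3=50 S4=39 blocked=[]
Op 6: conn=101 S1=39 S2=39 S3=50 S4=39 blocked=[]
Op 7: conn=83 S1=39 S2=21 S3=50 S4=39 blocked=[]
Op 8: conn=64 S1=20 S2=21 S3=50 S4=39 blocked=[]
Op 9: conn=50 S1=20 S2=21 S3=50 S4=25 blocked=[]
Op 10: conn=50 S1=37 S2=21 S3=50 S4=25 blocked=[]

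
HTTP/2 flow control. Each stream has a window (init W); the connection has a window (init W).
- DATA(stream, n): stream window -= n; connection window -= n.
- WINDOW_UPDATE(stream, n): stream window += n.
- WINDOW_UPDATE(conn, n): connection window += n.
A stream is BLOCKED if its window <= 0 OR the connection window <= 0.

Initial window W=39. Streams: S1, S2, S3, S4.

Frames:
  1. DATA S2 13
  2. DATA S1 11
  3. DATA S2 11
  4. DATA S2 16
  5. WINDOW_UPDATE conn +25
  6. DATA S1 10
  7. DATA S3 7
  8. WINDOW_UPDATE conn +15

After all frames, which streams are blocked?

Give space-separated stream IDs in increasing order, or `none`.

Answer: S2

Derivation:
Op 1: conn=26 S1=39 S2=26 S3=39 S4=39 blocked=[]
Op 2: conn=15 S1=28 S2=26 S3=39 S4=39 blocked=[]
Op 3: conn=4 S1=28 S2=15 S3=39 S4=39 blocked=[]
Op 4: conn=-12 S1=28 S2=-1 S3=39 S4=39 blocked=[1, 2, 3, 4]
Op 5: conn=13 S1=28 S2=-1 S3=39 S4=39 blocked=[2]
Op 6: conn=3 S1=18 S2=-1 S3=39 S4=39 blocked=[2]
Op 7: conn=-4 S1=18 S2=-1 S3=32 S4=39 blocked=[1, 2, 3, 4]
Op 8: conn=11 S1=18 S2=-1 S3=32 S4=39 blocked=[2]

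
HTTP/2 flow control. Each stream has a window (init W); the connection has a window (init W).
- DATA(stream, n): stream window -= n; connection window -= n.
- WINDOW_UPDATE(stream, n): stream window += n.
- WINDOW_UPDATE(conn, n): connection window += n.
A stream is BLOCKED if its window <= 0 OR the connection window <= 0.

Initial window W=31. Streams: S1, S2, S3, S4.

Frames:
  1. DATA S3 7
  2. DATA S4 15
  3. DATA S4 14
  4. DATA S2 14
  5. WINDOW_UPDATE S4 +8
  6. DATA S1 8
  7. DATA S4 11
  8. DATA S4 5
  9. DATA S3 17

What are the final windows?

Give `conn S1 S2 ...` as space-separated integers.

Op 1: conn=24 S1=31 S2=31 S3=24 S4=31 blocked=[]
Op 2: conn=9 S1=31 S2=31 S3=24 S4=16 blocked=[]
Op 3: conn=-5 S1=31 S2=31 S3=24 S4=2 blocked=[1, 2, 3, 4]
Op 4: conn=-19 S1=31 S2=17 S3=24 S4=2 blocked=[1, 2, 3, 4]
Op 5: conn=-19 S1=31 S2=17 S3=24 S4=10 blocked=[1, 2, 3, 4]
Op 6: conn=-27 S1=23 S2=17 S3=24 S4=10 blocked=[1, 2, 3, 4]
Op 7: conn=-38 S1=23 S2=17 S3=24 S4=-1 blocked=[1, 2, 3, 4]
Op 8: conn=-43 S1=23 S2=17 S3=24 S4=-6 blocked=[1, 2, 3, 4]
Op 9: conn=-60 S1=23 S2=17 S3=7 S4=-6 blocked=[1, 2, 3, 4]

Answer: -60 23 17 7 -6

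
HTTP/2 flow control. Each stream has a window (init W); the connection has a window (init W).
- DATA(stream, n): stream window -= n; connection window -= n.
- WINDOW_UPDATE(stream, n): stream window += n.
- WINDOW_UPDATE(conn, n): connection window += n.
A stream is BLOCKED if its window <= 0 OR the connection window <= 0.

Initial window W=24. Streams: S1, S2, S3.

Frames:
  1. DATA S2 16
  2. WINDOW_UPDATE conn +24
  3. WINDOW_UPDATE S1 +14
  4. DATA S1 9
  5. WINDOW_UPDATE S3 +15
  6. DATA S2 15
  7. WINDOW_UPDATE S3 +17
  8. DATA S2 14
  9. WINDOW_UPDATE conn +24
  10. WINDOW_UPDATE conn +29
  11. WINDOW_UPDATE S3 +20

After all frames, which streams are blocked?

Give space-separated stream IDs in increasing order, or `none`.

Op 1: conn=8 S1=24 S2=8 S3=24 blocked=[]
Op 2: conn=32 S1=24 S2=8 S3=24 blocked=[]
Op 3: conn=32 S1=38 S2=8 S3=24 blocked=[]
Op 4: conn=23 S1=29 S2=8 S3=24 blocked=[]
Op 5: conn=23 S1=29 S2=8 S3=39 blocked=[]
Op 6: conn=8 S1=29 S2=-7 S3=39 blocked=[2]
Op 7: conn=8 S1=29 S2=-7 S3=56 blocked=[2]
Op 8: conn=-6 S1=29 S2=-21 S3=56 blocked=[1, 2, 3]
Op 9: conn=18 S1=29 S2=-21 S3=56 blocked=[2]
Op 10: conn=47 S1=29 S2=-21 S3=56 blocked=[2]
Op 11: conn=47 S1=29 S2=-21 S3=76 blocked=[2]

Answer: S2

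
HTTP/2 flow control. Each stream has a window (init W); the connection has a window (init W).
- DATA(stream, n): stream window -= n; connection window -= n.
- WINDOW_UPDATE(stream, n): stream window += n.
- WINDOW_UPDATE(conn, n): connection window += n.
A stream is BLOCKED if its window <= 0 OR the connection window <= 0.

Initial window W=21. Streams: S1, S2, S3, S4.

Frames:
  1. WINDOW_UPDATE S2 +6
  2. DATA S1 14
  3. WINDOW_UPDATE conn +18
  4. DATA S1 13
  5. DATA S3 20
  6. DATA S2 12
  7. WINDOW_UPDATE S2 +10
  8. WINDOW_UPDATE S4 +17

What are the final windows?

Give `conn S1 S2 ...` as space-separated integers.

Answer: -20 -6 25 1 38

Derivation:
Op 1: conn=21 S1=21 S2=27 S3=21 S4=21 blocked=[]
Op 2: conn=7 S1=7 S2=27 S3=21 S4=21 blocked=[]
Op 3: conn=25 S1=7 S2=27 S3=21 S4=21 blocked=[]
Op 4: conn=12 S1=-6 S2=27 S3=21 S4=21 blocked=[1]
Op 5: conn=-8 S1=-6 S2=27 S3=1 S4=21 blocked=[1, 2, 3, 4]
Op 6: conn=-20 S1=-6 S2=15 S3=1 S4=21 blocked=[1, 2, 3, 4]
Op 7: conn=-20 S1=-6 S2=25 S3=1 S4=21 blocked=[1, 2, 3, 4]
Op 8: conn=-20 S1=-6 S2=25 S3=1 S4=38 blocked=[1, 2, 3, 4]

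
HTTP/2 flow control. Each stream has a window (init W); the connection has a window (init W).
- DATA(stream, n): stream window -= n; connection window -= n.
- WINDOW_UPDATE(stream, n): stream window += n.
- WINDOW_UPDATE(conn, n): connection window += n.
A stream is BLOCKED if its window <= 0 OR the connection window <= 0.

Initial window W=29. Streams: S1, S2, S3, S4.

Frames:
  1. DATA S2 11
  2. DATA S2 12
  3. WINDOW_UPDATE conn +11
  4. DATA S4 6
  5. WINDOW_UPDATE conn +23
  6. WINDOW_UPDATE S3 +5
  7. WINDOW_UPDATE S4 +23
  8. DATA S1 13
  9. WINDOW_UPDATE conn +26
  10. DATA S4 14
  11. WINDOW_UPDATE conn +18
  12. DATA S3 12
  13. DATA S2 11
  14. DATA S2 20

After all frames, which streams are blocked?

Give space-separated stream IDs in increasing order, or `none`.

Op 1: conn=18 S1=29 S2=18 S3=29 S4=29 blocked=[]
Op 2: conn=6 S1=29 S2=6 S3=29 S4=29 blocked=[]
Op 3: conn=17 S1=29 S2=6 S3=29 S4=29 blocked=[]
Op 4: conn=11 S1=29 S2=6 S3=29 S4=23 blocked=[]
Op 5: conn=34 S1=29 S2=6 S3=29 S4=23 blocked=[]
Op 6: conn=34 S1=29 S2=6 S3=34 S4=23 blocked=[]
Op 7: conn=34 S1=29 S2=6 S3=34 S4=46 blocked=[]
Op 8: conn=21 S1=16 S2=6 S3=34 S4=46 blocked=[]
Op 9: conn=47 S1=16 S2=6 S3=34 S4=46 blocked=[]
Op 10: conn=33 S1=16 S2=6 S3=34 S4=32 blocked=[]
Op 11: conn=51 S1=16 S2=6 S3=34 S4=32 blocked=[]
Op 12: conn=39 S1=16 S2=6 S3=22 S4=32 blocked=[]
Op 13: conn=28 S1=16 S2=-5 S3=22 S4=32 blocked=[2]
Op 14: conn=8 S1=16 S2=-25 S3=22 S4=32 blocked=[2]

Answer: S2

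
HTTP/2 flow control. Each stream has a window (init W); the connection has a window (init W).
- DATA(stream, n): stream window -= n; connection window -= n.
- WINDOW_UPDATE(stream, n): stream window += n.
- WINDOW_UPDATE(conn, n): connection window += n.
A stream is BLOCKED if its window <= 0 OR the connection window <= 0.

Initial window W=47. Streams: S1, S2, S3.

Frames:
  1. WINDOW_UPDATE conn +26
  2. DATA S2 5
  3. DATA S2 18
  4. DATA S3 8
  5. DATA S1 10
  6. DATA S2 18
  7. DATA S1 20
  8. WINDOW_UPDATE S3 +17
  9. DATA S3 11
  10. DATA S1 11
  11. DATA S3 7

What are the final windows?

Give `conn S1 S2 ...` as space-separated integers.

Answer: -35 6 6 38

Derivation:
Op 1: conn=73 S1=47 S2=47 S3=47 blocked=[]
Op 2: conn=68 S1=47 S2=42 S3=47 blocked=[]
Op 3: conn=50 S1=47 S2=24 S3=47 blocked=[]
Op 4: conn=42 S1=47 S2=24 S3=39 blocked=[]
Op 5: conn=32 S1=37 S2=24 S3=39 blocked=[]
Op 6: conn=14 S1=37 S2=6 S3=39 blocked=[]
Op 7: conn=-6 S1=17 S2=6 S3=39 blocked=[1, 2, 3]
Op 8: conn=-6 S1=17 S2=6 S3=56 blocked=[1, 2, 3]
Op 9: conn=-17 S1=17 S2=6 S3=45 blocked=[1, 2, 3]
Op 10: conn=-28 S1=6 S2=6 S3=45 blocked=[1, 2, 3]
Op 11: conn=-35 S1=6 S2=6 S3=38 blocked=[1, 2, 3]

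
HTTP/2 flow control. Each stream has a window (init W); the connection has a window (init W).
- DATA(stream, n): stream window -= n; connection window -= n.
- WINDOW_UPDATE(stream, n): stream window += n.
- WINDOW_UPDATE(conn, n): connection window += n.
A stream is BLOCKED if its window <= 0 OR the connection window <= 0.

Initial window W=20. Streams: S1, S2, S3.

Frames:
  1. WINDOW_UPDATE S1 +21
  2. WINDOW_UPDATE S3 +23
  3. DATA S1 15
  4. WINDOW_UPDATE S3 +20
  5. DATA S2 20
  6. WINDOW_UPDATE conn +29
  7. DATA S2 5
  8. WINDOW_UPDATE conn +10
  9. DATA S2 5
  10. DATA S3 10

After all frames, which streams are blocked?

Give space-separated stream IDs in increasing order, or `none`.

Answer: S2

Derivation:
Op 1: conn=20 S1=41 S2=20 S3=20 blocked=[]
Op 2: conn=20 S1=41 S2=20 S3=43 blocked=[]
Op 3: conn=5 S1=26 S2=20 S3=43 blocked=[]
Op 4: conn=5 S1=26 S2=20 S3=63 blocked=[]
Op 5: conn=-15 S1=26 S2=0 S3=63 blocked=[1, 2, 3]
Op 6: conn=14 S1=26 S2=0 S3=63 blocked=[2]
Op 7: conn=9 S1=26 S2=-5 S3=63 blocked=[2]
Op 8: conn=19 S1=26 S2=-5 S3=63 blocked=[2]
Op 9: conn=14 S1=26 S2=-10 S3=63 blocked=[2]
Op 10: conn=4 S1=26 S2=-10 S3=53 blocked=[2]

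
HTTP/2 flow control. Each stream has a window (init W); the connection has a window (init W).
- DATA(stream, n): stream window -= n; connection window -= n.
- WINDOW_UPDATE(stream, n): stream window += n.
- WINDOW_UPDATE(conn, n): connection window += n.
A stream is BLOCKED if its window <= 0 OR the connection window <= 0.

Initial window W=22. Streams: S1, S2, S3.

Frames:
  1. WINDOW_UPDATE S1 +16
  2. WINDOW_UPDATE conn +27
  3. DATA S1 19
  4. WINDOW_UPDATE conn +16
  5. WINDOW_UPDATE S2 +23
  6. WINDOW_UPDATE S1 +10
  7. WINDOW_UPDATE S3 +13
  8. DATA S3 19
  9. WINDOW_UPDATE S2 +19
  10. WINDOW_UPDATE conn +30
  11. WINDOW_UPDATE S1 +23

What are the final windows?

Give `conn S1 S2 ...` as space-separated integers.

Op 1: conn=22 S1=38 S2=22 S3=22 blocked=[]
Op 2: conn=49 S1=38 S2=22 S3=22 blocked=[]
Op 3: conn=30 S1=19 S2=22 S3=22 blocked=[]
Op 4: conn=46 S1=19 S2=22 S3=22 blocked=[]
Op 5: conn=46 S1=19 S2=45 S3=22 blocked=[]
Op 6: conn=46 S1=29 S2=45 S3=22 blocked=[]
Op 7: conn=46 S1=29 S2=45 S3=35 blocked=[]
Op 8: conn=27 S1=29 S2=45 S3=16 blocked=[]
Op 9: conn=27 S1=29 S2=64 S3=16 blocked=[]
Op 10: conn=57 S1=29 S2=64 S3=16 blocked=[]
Op 11: conn=57 S1=52 S2=64 S3=16 blocked=[]

Answer: 57 52 64 16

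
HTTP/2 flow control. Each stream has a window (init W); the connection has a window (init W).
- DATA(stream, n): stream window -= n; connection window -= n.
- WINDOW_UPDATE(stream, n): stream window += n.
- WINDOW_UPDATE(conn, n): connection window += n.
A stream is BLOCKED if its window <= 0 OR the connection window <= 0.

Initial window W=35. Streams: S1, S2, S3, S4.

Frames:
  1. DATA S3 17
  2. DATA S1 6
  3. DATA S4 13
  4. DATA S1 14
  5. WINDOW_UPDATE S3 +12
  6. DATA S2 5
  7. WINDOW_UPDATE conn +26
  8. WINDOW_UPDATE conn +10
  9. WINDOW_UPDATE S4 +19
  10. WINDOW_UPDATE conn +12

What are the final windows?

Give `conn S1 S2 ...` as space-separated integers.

Op 1: conn=18 S1=35 S2=35 S3=18 S4=35 blocked=[]
Op 2: conn=12 S1=29 S2=35 S3=18 S4=35 blocked=[]
Op 3: conn=-1 S1=29 S2=35 S3=18 S4=22 blocked=[1, 2, 3, 4]
Op 4: conn=-15 S1=15 S2=35 S3=18 S4=22 blocked=[1, 2, 3, 4]
Op 5: conn=-15 S1=15 S2=35 S3=30 S4=22 blocked=[1, 2, 3, 4]
Op 6: conn=-20 S1=15 S2=30 S3=30 S4=22 blocked=[1, 2, 3, 4]
Op 7: conn=6 S1=15 S2=30 S3=30 S4=22 blocked=[]
Op 8: conn=16 S1=15 S2=30 S3=30 S4=22 blocked=[]
Op 9: conn=16 S1=15 S2=30 S3=30 S4=41 blocked=[]
Op 10: conn=28 S1=15 S2=30 S3=30 S4=41 blocked=[]

Answer: 28 15 30 30 41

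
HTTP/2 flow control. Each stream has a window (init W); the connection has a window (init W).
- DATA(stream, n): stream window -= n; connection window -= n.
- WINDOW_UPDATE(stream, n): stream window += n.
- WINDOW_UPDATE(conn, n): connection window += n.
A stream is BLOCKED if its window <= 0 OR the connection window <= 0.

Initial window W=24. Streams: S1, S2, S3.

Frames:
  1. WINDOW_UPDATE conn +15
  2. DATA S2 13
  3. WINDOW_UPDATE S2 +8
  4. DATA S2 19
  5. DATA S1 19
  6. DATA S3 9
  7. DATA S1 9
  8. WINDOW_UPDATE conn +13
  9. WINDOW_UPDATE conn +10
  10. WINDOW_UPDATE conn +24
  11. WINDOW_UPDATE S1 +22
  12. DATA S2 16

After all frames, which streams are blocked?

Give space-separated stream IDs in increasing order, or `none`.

Answer: S2

Derivation:
Op 1: conn=39 S1=24 S2=24 S3=24 blocked=[]
Op 2: conn=26 S1=24 S2=11 S3=24 blocked=[]
Op 3: conn=26 S1=24 S2=19 S3=24 blocked=[]
Op 4: conn=7 S1=24 S2=0 S3=24 blocked=[2]
Op 5: conn=-12 S1=5 S2=0 S3=24 blocked=[1, 2, 3]
Op 6: conn=-21 S1=5 S2=0 S3=15 blocked=[1, 2, 3]
Op 7: conn=-30 S1=-4 S2=0 S3=15 blocked=[1, 2, 3]
Op 8: conn=-17 S1=-4 S2=0 S3=15 blocked=[1, 2, 3]
Op 9: conn=-7 S1=-4 S2=0 S3=15 blocked=[1, 2, 3]
Op 10: conn=17 S1=-4 S2=0 S3=15 blocked=[1, 2]
Op 11: conn=17 S1=18 S2=0 S3=15 blocked=[2]
Op 12: conn=1 S1=18 S2=-16 S3=15 blocked=[2]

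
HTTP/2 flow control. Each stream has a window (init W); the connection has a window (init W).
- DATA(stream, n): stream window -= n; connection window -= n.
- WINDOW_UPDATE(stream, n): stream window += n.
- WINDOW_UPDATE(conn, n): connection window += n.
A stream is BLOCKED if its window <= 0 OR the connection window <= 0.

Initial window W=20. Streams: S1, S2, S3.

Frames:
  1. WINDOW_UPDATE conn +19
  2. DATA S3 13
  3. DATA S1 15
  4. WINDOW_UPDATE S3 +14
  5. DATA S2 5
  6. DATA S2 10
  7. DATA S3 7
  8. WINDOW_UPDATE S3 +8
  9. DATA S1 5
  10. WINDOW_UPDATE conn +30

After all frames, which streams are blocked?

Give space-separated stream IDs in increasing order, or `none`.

Op 1: conn=39 S1=20 S2=20 S3=20 blocked=[]
Op 2: conn=26 S1=20 S2=20 S3=7 blocked=[]
Op 3: conn=11 S1=5 S2=20 S3=7 blocked=[]
Op 4: conn=11 S1=5 S2=20 S3=21 blocked=[]
Op 5: conn=6 S1=5 S2=15 S3=21 blocked=[]
Op 6: conn=-4 S1=5 S2=5 S3=21 blocked=[1, 2, 3]
Op 7: conn=-11 S1=5 S2=5 S3=14 blocked=[1, 2, 3]
Op 8: conn=-11 S1=5 S2=5 S3=22 blocked=[1, 2, 3]
Op 9: conn=-16 S1=0 S2=5 S3=22 blocked=[1, 2, 3]
Op 10: conn=14 S1=0 S2=5 S3=22 blocked=[1]

Answer: S1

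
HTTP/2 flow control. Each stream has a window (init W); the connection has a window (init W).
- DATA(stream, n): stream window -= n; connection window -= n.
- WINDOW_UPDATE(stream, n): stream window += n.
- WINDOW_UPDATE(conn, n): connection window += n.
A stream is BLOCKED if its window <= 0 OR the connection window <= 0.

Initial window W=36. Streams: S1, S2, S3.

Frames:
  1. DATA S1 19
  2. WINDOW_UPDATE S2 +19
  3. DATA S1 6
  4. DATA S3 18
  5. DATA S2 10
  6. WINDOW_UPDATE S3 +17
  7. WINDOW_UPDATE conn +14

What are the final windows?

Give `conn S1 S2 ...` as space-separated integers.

Answer: -3 11 45 35

Derivation:
Op 1: conn=17 S1=17 S2=36 S3=36 blocked=[]
Op 2: conn=17 S1=17 S2=55 S3=36 blocked=[]
Op 3: conn=11 S1=11 S2=55 S3=36 blocked=[]
Op 4: conn=-7 S1=11 S2=55 S3=18 blocked=[1, 2, 3]
Op 5: conn=-17 S1=11 S2=45 S3=18 blocked=[1, 2, 3]
Op 6: conn=-17 S1=11 S2=45 S3=35 blocked=[1, 2, 3]
Op 7: conn=-3 S1=11 S2=45 S3=35 blocked=[1, 2, 3]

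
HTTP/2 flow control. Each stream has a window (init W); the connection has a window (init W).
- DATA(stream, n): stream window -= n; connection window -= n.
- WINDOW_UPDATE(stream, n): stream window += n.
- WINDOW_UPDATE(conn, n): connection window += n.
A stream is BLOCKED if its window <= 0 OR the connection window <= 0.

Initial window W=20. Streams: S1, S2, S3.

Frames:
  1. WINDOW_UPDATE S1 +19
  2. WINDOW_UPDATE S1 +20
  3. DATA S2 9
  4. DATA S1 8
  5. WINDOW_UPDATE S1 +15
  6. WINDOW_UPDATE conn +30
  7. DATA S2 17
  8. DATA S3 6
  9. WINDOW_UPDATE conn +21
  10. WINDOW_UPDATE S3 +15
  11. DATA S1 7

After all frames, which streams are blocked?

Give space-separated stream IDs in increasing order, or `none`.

Answer: S2

Derivation:
Op 1: conn=20 S1=39 S2=20 S3=20 blocked=[]
Op 2: conn=20 S1=59 S2=20 S3=20 blocked=[]
Op 3: conn=11 S1=59 S2=11 S3=20 blocked=[]
Op 4: conn=3 S1=51 S2=11 S3=20 blocked=[]
Op 5: conn=3 S1=66 S2=11 S3=20 blocked=[]
Op 6: conn=33 S1=66 S2=11 S3=20 blocked=[]
Op 7: conn=16 S1=66 S2=-6 S3=20 blocked=[2]
Op 8: conn=10 S1=66 S2=-6 S3=14 blocked=[2]
Op 9: conn=31 S1=66 S2=-6 S3=14 blocked=[2]
Op 10: conn=31 S1=66 S2=-6 S3=29 blocked=[2]
Op 11: conn=24 S1=59 S2=-6 S3=29 blocked=[2]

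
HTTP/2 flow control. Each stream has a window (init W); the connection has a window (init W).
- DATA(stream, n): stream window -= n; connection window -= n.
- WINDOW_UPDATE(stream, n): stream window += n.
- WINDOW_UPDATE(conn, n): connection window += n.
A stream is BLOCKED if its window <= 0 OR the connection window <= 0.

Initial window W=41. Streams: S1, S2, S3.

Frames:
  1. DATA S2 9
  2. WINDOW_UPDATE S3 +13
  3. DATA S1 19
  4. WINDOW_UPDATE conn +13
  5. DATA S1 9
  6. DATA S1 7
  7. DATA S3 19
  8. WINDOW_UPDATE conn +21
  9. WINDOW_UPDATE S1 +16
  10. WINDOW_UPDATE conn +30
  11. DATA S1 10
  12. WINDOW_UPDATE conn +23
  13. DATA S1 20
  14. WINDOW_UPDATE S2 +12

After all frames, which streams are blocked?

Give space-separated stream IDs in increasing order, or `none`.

Answer: S1

Derivation:
Op 1: conn=32 S1=41 S2=32 S3=41 blocked=[]
Op 2: conn=32 S1=41 S2=32 S3=54 blocked=[]
Op 3: conn=13 S1=22 S2=32 S3=54 blocked=[]
Op 4: conn=26 S1=22 S2=32 S3=54 blocked=[]
Op 5: conn=17 S1=13 S2=32 S3=54 blocked=[]
Op 6: conn=10 S1=6 S2=32 S3=54 blocked=[]
Op 7: conn=-9 S1=6 S2=32 S3=35 blocked=[1, 2, 3]
Op 8: conn=12 S1=6 S2=32 S3=35 blocked=[]
Op 9: conn=12 S1=22 S2=32 S3=35 blocked=[]
Op 10: conn=42 S1=22 S2=32 S3=35 blocked=[]
Op 11: conn=32 S1=12 S2=32 S3=35 blocked=[]
Op 12: conn=55 S1=12 S2=32 S3=35 blocked=[]
Op 13: conn=35 S1=-8 S2=32 S3=35 blocked=[1]
Op 14: conn=35 S1=-8 S2=44 S3=35 blocked=[1]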